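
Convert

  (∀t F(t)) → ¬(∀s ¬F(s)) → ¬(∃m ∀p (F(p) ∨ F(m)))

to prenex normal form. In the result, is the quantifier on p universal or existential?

Eliminate → and ↔ using ¬ and ∨.
  ¬(∀t F(t)) ∨ ¬¬(∀s ¬F(s)) ∨ ¬(∃m ∀p (F(p) ∨ F(m)))
Drive negations inward (¬∀x A ≡ ∃x ¬A, ¬∃x A ≡ ∀x ¬A, De Morgan for ∧/∨):
  (∃t ¬F(t)) ∨ (∀s ¬F(s)) ∨ (∀m ∃p (¬F(p) ∧ ¬F(m)))
All bound variables are already distinct, so no renaming is needed.
Extract every quantifier outward, since the variables are now distinct and don't occur free across branches:
  ∃t ∀s ∀m ∃p (¬F(t) ∨ ¬F(s) ∨ ¬F(p) ∧ ¬F(m))
The quantifier ∀p sits under an odd number of negations (counting the antecedent side of each →), so it flips to ∃p.

existential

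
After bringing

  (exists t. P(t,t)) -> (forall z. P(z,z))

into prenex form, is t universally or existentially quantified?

universal

Eliminate → and ↔ using ¬ and ∨.
  ~(exists t. P(t,t)) | (forall z. P(z,z))
Move each ¬ inward, flipping quantifiers it crosses:
  (forall t. ~P(t,t)) | (forall z. P(z,z))
All bound variables are already distinct, so no renaming is needed.
Pull the quantifiers to the front (each side's bound variable is not free in the other side):
  forall t. forall z. (~P(t,t) | P(z,z))
The quantifier exists t sits under an odd number of negations (counting the antecedent side of each →), so it flips to forall t.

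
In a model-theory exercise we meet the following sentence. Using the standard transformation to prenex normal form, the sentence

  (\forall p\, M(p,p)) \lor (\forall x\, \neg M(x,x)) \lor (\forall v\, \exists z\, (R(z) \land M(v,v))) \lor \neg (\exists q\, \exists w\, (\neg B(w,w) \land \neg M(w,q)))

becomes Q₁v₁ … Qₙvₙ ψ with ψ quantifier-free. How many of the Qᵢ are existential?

Drive negations inward (¬∀x A ≡ ∃x ¬A, ¬∃x A ≡ ∀x ¬A, De Morgan for ∧/∨):
  (\forall p\, M(p,p)) \lor (\forall x\, \neg M(x,x)) \lor (\forall v\, \exists z\, (R(z) \land M(v,v))) \lor (\forall q\, \forall w\, (B(w,w) \lor M(w,q)))
All bound variables are already distinct, so no renaming is needed.
Pull the quantifiers to the front (each side's bound variable is not free in the other side):
  \forall p\, \forall x\, \forall v\, \exists z\, \forall q\, \forall w\, (M(p,p) \lor \neg M(x,x) \lor R(z) \land M(v,v) \lor B(w,w) \lor M(w,q))
The prefix is \forall p \forall x \forall v \exists z \forall q \forall w: 5 universal, 1 existential.

1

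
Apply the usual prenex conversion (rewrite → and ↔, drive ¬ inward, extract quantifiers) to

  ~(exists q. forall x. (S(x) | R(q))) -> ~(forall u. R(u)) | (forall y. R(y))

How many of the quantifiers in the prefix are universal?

2

Rewrite implications/biconditionals: A → B as ¬A ∨ B.
  ~~(exists q. forall x. (S(x) | R(q))) | ~(forall u. R(u)) | (forall y. R(y))
Move each ¬ inward, flipping quantifiers it crosses:
  (exists q. forall x. (S(x) | R(q))) | (exists u. ~R(u)) | (forall y. R(y))
All bound variables are already distinct, so no renaming is needed.
Pull the quantifiers to the front (each side's bound variable is not free in the other side):
  exists q. forall x. exists u. forall y. (S(x) | R(q) | ~R(u) | R(y))
The prefix is exists q forall x exists u forall y: 2 universal, 2 existential.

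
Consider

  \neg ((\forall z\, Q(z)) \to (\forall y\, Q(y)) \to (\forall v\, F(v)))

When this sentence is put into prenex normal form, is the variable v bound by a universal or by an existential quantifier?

First replace A → B with ¬A ∨ B.
  \neg (\neg (\forall z\, Q(z)) \lor \neg (\forall y\, Q(y)) \lor (\forall v\, F(v)))
Push ¬ through the quantifiers and connectives to reach negation normal form:
  (\forall z\, Q(z)) \land (\forall y\, Q(y)) \land (\exists v\, \neg F(v))
All bound variables are already distinct, so no renaming is needed.
Finally move all quantifiers to the prefix:
  \forall z\, \forall y\, \exists v\, (Q(z) \land Q(y) \land \neg F(v))
The quantifier \forall v sits under an odd number of negations (counting the antecedent side of each →), so it flips to \exists v.

existential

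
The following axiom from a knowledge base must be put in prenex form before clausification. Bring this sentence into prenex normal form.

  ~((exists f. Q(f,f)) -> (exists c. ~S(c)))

Rewrite implications/biconditionals: A → B as ¬A ∨ B.
  ~(~(exists f. Q(f,f)) | (exists c. ~S(c)))
Move each ¬ inward, flipping quantifiers it crosses:
  (exists f. Q(f,f)) & (forall c. S(c))
All bound variables are already distinct, so no renaming is needed.
Pull the quantifiers to the front (each side's bound variable is not free in the other side):
  exists f. forall c. (Q(f,f) & S(c))

exists f. forall c. (Q(f,f) & S(c))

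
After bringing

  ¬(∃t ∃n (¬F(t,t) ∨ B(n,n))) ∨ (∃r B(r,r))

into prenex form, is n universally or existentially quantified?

Push ¬ through the quantifiers and connectives to reach negation normal form:
  (∀t ∀n (F(t,t) ∧ ¬B(n,n))) ∨ (∃r B(r,r))
All bound variables are already distinct, so no renaming is needed.
Pull the quantifiers to the front (each side's bound variable is not free in the other side):
  ∀t ∀n ∃r (F(t,t) ∧ ¬B(n,n) ∨ B(r,r))
The quantifier ∃n sits under an odd number of negations, so it flips to ∀n.

universal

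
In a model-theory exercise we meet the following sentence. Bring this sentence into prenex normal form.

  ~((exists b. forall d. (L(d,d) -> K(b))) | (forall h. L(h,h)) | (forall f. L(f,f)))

Rewrite implications/biconditionals: A → B as ¬A ∨ B.
  ~((exists b. forall d. (~L(d,d) | K(b))) | (forall h. L(h,h)) | (forall f. L(f,f)))
Move each ¬ inward, flipping quantifiers it crosses:
  (forall b. exists d. (L(d,d) & ~K(b))) & (exists h. ~L(h,h)) & (exists f. ~L(f,f))
All bound variables are already distinct, so no renaming is needed.
Extract every quantifier outward, since the variables are now distinct and don't occur free across branches:
  forall b. exists d. exists h. exists f. (L(d,d) & ~K(b) & ~L(h,h) & ~L(f,f))

forall b. exists d. exists h. exists f. (L(d,d) & ~K(b) & ~L(h,h) & ~L(f,f))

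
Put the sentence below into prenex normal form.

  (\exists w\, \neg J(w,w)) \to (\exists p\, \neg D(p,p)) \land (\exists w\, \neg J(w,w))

\forall w\, \exists p\, \exists u1\, (J(w,w) \lor \neg D(p,p) \land \neg J(u1,u1))

First replace A → B with ¬A ∨ B.
  \neg (\exists w\, \neg J(w,w)) \lor (\exists p\, \neg D(p,p)) \land (\exists w\, \neg J(w,w))
Drive negations inward (¬∀x A ≡ ∃x ¬A, ¬∃x A ≡ ∀x ¬A, De Morgan for ∧/∨):
  (\forall w\, J(w,w)) \lor (\exists p\, \neg D(p,p)) \land (\exists w\, \neg J(w,w))
Rename bound variables to avoid capture: w↦u1.
  (\forall w\, J(w,w)) \lor (\exists p\, \neg D(p,p)) \land (\exists u1\, \neg J(u1,u1))
Pull the quantifiers to the front (each side's bound variable is not free in the other side):
  \forall w\, \exists p\, \exists u1\, (J(w,w) \lor \neg D(p,p) \land \neg J(u1,u1))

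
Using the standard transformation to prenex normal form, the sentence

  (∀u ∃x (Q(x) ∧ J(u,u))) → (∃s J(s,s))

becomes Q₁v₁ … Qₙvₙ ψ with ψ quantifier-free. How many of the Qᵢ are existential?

2

Eliminate → and ↔ using ¬ and ∨.
  ¬(∀u ∃x (Q(x) ∧ J(u,u))) ∨ (∃s J(s,s))
Push ¬ through the quantifiers and connectives to reach negation normal form:
  (∃u ∀x (¬Q(x) ∨ ¬J(u,u))) ∨ (∃s J(s,s))
All bound variables are already distinct, so no renaming is needed.
Extract every quantifier outward, since the variables are now distinct and don't occur free across branches:
  ∃u ∀x ∃s (¬Q(x) ∨ ¬J(u,u) ∨ J(s,s))
The prefix is ∃u ∀x ∃s: 1 universal, 2 existential.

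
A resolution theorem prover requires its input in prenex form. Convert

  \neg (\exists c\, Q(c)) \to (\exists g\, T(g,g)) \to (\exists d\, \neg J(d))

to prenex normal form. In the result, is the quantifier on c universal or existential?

existential

First replace A → B with ¬A ∨ B.
  \neg \neg (\exists c\, Q(c)) \lor \neg (\exists g\, T(g,g)) \lor (\exists d\, \neg J(d))
Move each ¬ inward, flipping quantifiers it crosses:
  (\exists c\, Q(c)) \lor (\forall g\, \neg T(g,g)) \lor (\exists d\, \neg J(d))
Pull the quantifiers to the front (each side's bound variable is not free in the other side):
  \exists c\, \forall g\, \exists d\, (Q(c) \lor \neg T(g,g) \lor \neg J(d))
The quantifier \exists c sits under an even number of negations (counting the antecedent side of each →), so it remains existential.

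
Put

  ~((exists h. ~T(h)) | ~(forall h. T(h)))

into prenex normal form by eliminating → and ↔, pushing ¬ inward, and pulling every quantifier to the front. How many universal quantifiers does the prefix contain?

2

Push ¬ through the quantifiers and connectives to reach negation normal form:
  (forall h. T(h)) & (forall h. T(h))
Standardize variables apart so no two quantifiers bind the same name: h↦u.
  (forall h. T(h)) & (forall u. T(u))
Pull the quantifiers to the front (each side's bound variable is not free in the other side):
  forall h. forall u. (T(h) & T(u))
The prefix is forall h forall u: 2 universal, 0 existential.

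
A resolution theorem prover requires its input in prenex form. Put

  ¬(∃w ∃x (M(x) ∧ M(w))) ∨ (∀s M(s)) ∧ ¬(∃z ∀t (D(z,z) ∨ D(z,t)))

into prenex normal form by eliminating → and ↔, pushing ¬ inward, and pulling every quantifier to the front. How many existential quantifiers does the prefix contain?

Push ¬ through the quantifiers and connectives to reach negation normal form:
  (∀w ∀x (¬M(x) ∨ ¬M(w))) ∨ (∀s M(s)) ∧ (∀z ∃t (¬D(z,z) ∧ ¬D(z,t)))
Extract every quantifier outward, since the variables are now distinct and don't occur free across branches:
  ∀w ∀x ∀s ∀z ∃t (¬M(x) ∨ ¬M(w) ∨ M(s) ∧ ¬D(z,z) ∧ ¬D(z,t))
The prefix is ∀w ∀x ∀s ∀z ∃t: 4 universal, 1 existential.

1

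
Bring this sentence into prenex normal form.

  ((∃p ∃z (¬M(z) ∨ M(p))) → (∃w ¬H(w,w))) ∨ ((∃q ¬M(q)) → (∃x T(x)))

First replace A → B with ¬A ∨ B.
  ¬(∃p ∃z (¬M(z) ∨ M(p))) ∨ (∃w ¬H(w,w)) ∨ ¬(∃q ¬M(q)) ∨ (∃x T(x))
Push ¬ through the quantifiers and connectives to reach negation normal form:
  (∀p ∀z (M(z) ∧ ¬M(p))) ∨ (∃w ¬H(w,w)) ∨ (∀q M(q)) ∨ (∃x T(x))
All bound variables are already distinct, so no renaming is needed.
Pull the quantifiers to the front (each side's bound variable is not free in the other side):
  ∀p ∀z ∃w ∀q ∃x (M(z) ∧ ¬M(p) ∨ ¬H(w,w) ∨ M(q) ∨ T(x))

∀p ∀z ∃w ∀q ∃x (M(z) ∧ ¬M(p) ∨ ¬H(w,w) ∨ M(q) ∨ T(x))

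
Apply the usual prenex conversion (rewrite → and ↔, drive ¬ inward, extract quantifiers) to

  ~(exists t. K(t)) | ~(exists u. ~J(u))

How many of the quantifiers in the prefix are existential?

Move each ¬ inward, flipping quantifiers it crosses:
  (forall t. ~K(t)) | (forall u. J(u))
All bound variables are already distinct, so no renaming is needed.
Finally move all quantifiers to the prefix:
  forall t. forall u. (~K(t) | J(u))
The prefix is forall t forall u: 2 universal, 0 existential.

0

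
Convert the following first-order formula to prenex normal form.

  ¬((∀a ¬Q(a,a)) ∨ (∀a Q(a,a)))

Push ¬ through the quantifiers and connectives to reach negation normal form:
  (∃a Q(a,a)) ∧ (∃a ¬Q(a,a))
Give each quantifier a distinct variable: a↦x.
  (∃a Q(a,a)) ∧ (∃x ¬Q(x,x))
Extract every quantifier outward, since the variables are now distinct and don't occur free across branches:
  ∃a ∃x (Q(a,a) ∧ ¬Q(x,x))

∃a ∃x (Q(a,a) ∧ ¬Q(x,x))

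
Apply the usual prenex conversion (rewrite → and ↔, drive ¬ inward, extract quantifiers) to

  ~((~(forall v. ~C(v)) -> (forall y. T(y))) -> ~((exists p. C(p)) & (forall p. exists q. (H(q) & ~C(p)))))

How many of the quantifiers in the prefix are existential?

2

Eliminate → and ↔ using ¬ and ∨.
  ~(~(~~(forall v. ~C(v)) | (forall y. T(y))) | ~((exists p. C(p)) & (forall p. exists q. (H(q) & ~C(p)))))
Drive negations inward (¬∀x A ≡ ∃x ¬A, ¬∃x A ≡ ∀x ¬A, De Morgan for ∧/∨):
  ((forall v. ~C(v)) | (forall y. T(y))) & (exists p. C(p)) & (forall p. exists q. (H(q) & ~C(p)))
Standardize variables apart so no two quantifiers bind the same name: p↦t.
  ((forall v. ~C(v)) | (forall y. T(y))) & (exists p. C(p)) & (forall t. exists q. (H(q) & ~C(t)))
Extract every quantifier outward, since the variables are now distinct and don't occur free across branches:
  forall v. forall y. exists p. forall t. exists q. ((~C(v) | T(y)) & C(p) & H(q) & ~C(t))
The prefix is forall v forall y exists p forall t exists q: 3 universal, 2 existential.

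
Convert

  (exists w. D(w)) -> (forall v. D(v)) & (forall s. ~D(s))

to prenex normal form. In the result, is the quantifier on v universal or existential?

Rewrite implications/biconditionals: A → B as ¬A ∨ B.
  ~(exists w. D(w)) | (forall v. D(v)) & (forall s. ~D(s))
Push ¬ through the quantifiers and connectives to reach negation normal form:
  (forall w. ~D(w)) | (forall v. D(v)) & (forall s. ~D(s))
Finally move all quantifiers to the prefix:
  forall w. forall v. forall s. (~D(w) | D(v) & ~D(s))
The quantifier forall v sits under an even number of negations (counting the antecedent side of each →), so it remains universal.

universal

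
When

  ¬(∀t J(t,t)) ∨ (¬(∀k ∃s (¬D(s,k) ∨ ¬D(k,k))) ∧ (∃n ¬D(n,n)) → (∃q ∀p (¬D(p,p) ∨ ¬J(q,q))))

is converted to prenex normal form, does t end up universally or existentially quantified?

First replace A → B with ¬A ∨ B.
  ¬(∀t J(t,t)) ∨ ¬(¬(∀k ∃s (¬D(s,k) ∨ ¬D(k,k))) ∧ (∃n ¬D(n,n))) ∨ (∃q ∀p (¬D(p,p) ∨ ¬J(q,q)))
Push ¬ through the quantifiers and connectives to reach negation normal form:
  (∃t ¬J(t,t)) ∨ (∀k ∃s (¬D(s,k) ∨ ¬D(k,k))) ∨ (∀n D(n,n)) ∨ (∃q ∀p (¬D(p,p) ∨ ¬J(q,q)))
Finally move all quantifiers to the prefix:
  ∃t ∀k ∃s ∀n ∃q ∀p (¬J(t,t) ∨ ¬D(s,k) ∨ ¬D(k,k) ∨ D(n,n) ∨ ¬D(p,p) ∨ ¬J(q,q))
The quantifier ∀t sits under an odd number of negations (counting the antecedent side of each →), so it flips to ∃t.

existential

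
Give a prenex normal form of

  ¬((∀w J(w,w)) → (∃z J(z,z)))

First replace A → B with ¬A ∨ B.
  ¬(¬(∀w J(w,w)) ∨ (∃z J(z,z)))
Move each ¬ inward, flipping quantifiers it crosses:
  (∀w J(w,w)) ∧ (∀z ¬J(z,z))
Pull the quantifiers to the front (each side's bound variable is not free in the other side):
  ∀w ∀z (J(w,w) ∧ ¬J(z,z))

∀w ∀z (J(w,w) ∧ ¬J(z,z))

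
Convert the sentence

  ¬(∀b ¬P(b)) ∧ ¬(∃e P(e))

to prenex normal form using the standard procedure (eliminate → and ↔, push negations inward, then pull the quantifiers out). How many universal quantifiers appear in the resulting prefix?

Move each ¬ inward, flipping quantifiers it crosses:
  (∃b P(b)) ∧ (∀e ¬P(e))
Finally move all quantifiers to the prefix:
  ∃b ∀e (P(b) ∧ ¬P(e))
The prefix is ∃b ∀e: 1 universal, 1 existential.

1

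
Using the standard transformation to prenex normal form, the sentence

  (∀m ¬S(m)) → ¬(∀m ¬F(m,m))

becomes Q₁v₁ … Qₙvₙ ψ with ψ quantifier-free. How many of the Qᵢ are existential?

2

First replace A → B with ¬A ∨ B.
  ¬(∀m ¬S(m)) ∨ ¬(∀m ¬F(m,m))
Move each ¬ inward, flipping quantifiers it crosses:
  (∃m S(m)) ∨ (∃m F(m,m))
Rename bound variables to avoid capture: m↦b.
  (∃m S(m)) ∨ (∃b F(b,b))
Extract every quantifier outward, since the variables are now distinct and don't occur free across branches:
  ∃m ∃b (S(m) ∨ F(b,b))
The prefix is ∃m ∃b: 0 universal, 2 existential.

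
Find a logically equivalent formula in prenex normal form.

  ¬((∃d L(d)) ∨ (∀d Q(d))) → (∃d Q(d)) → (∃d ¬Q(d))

∃d ∀x ∀c ∃v (L(d) ∨ Q(x) ∨ ¬Q(c) ∨ ¬Q(v))

First replace A → B with ¬A ∨ B.
  ¬¬((∃d L(d)) ∨ (∀d Q(d))) ∨ ¬(∃d Q(d)) ∨ (∃d ¬Q(d))
Push ¬ through the quantifiers and connectives to reach negation normal form:
  (∃d L(d)) ∨ (∀d Q(d)) ∨ (∀d ¬Q(d)) ∨ (∃d ¬Q(d))
Give each quantifier a distinct variable: d↦x, d↦c, d↦v.
  (∃d L(d)) ∨ (∀x Q(x)) ∨ (∀c ¬Q(c)) ∨ (∃v ¬Q(v))
Pull the quantifiers to the front (each side's bound variable is not free in the other side):
  ∃d ∀x ∀c ∃v (L(d) ∨ Q(x) ∨ ¬Q(c) ∨ ¬Q(v))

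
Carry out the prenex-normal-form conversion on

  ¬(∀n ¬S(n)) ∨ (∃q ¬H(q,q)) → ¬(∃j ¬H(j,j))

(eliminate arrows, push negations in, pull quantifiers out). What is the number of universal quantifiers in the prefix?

3

Rewrite implications/biconditionals: A → B as ¬A ∨ B.
  ¬(¬(∀n ¬S(n)) ∨ (∃q ¬H(q,q))) ∨ ¬(∃j ¬H(j,j))
Move each ¬ inward, flipping quantifiers it crosses:
  (∀n ¬S(n)) ∧ (∀q H(q,q)) ∨ (∀j H(j,j))
All bound variables are already distinct, so no renaming is needed.
Pull the quantifiers to the front (each side's bound variable is not free in the other side):
  ∀n ∀q ∀j (¬S(n) ∧ H(q,q) ∨ H(j,j))
The prefix is ∀n ∀q ∀j: 3 universal, 0 existential.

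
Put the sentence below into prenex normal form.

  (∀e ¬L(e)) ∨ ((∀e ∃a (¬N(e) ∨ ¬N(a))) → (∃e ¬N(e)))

First replace A → B with ¬A ∨ B.
  (∀e ¬L(e)) ∨ ¬(∀e ∃a (¬N(e) ∨ ¬N(a))) ∨ (∃e ¬N(e))
Move each ¬ inward, flipping quantifiers it crosses:
  (∀e ¬L(e)) ∨ (∃e ∀a (N(e) ∧ N(a))) ∨ (∃e ¬N(e))
Standardize variables apart so no two quantifiers bind the same name: e↦x, e↦w1.
  (∀e ¬L(e)) ∨ (∃x ∀a (N(x) ∧ N(a))) ∨ (∃w1 ¬N(w1))
Extract every quantifier outward, since the variables are now distinct and don't occur free across branches:
  ∀e ∃x ∀a ∃w1 (¬L(e) ∨ N(x) ∧ N(a) ∨ ¬N(w1))

∀e ∃x ∀a ∃w1 (¬L(e) ∨ N(x) ∧ N(a) ∨ ¬N(w1))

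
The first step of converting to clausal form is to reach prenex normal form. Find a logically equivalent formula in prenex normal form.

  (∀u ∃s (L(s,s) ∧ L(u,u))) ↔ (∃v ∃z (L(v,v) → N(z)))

Rewrite implications/biconditionals: A → B as ¬A ∨ B; A ↔ B as (¬A ∨ B) ∧ (¬B ∨ A).
  (¬(∀u ∃s (L(s,s) ∧ L(u,u))) ∨ (∃v ∃z (¬L(v,v) ∨ N(z)))) ∧ (¬(∃v ∃z (¬L(v,v) ∨ N(z))) ∨ (∀u ∃s (L(s,s) ∧ L(u,u))))
Push ¬ through the quantifiers and connectives to reach negation normal form:
  ((∃u ∀s (¬L(s,s) ∨ ¬L(u,u))) ∨ (∃v ∃z (¬L(v,v) ∨ N(z)))) ∧ ((∀v ∀z (L(v,v) ∧ ¬N(z))) ∨ (∀u ∃s (L(s,s) ∧ L(u,u))))
Standardize variables apart so no two quantifiers bind the same name: v↦v1, z↦x1, u↦w1, s↦u1.
  ((∃u ∀s (¬L(s,s) ∨ ¬L(u,u))) ∨ (∃v ∃z (¬L(v,v) ∨ N(z)))) ∧ ((∀v1 ∀x1 (L(v1,v1) ∧ ¬N(x1))) ∨ (∀w1 ∃u1 (L(u1,u1) ∧ L(w1,w1))))
Finally move all quantifiers to the prefix:
  ∃u ∀s ∃v ∃z ∀v1 ∀x1 ∀w1 ∃u1 ((¬L(s,s) ∨ ¬L(u,u) ∨ ¬L(v,v) ∨ N(z)) ∧ (L(v1,v1) ∧ ¬N(x1) ∨ L(u1,u1) ∧ L(w1,w1)))

∃u ∀s ∃v ∃z ∀v1 ∀x1 ∀w1 ∃u1 ((¬L(s,s) ∨ ¬L(u,u) ∨ ¬L(v,v) ∨ N(z)) ∧ (L(v1,v1) ∧ ¬N(x1) ∨ L(u1,u1) ∧ L(w1,w1)))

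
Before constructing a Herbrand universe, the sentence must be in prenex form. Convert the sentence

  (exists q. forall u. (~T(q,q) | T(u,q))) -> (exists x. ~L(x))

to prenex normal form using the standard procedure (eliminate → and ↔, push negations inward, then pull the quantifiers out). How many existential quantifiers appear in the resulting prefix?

Rewrite implications/biconditionals: A → B as ¬A ∨ B.
  ~(exists q. forall u. (~T(q,q) | T(u,q))) | (exists x. ~L(x))
Move each ¬ inward, flipping quantifiers it crosses:
  (forall q. exists u. (T(q,q) & ~T(u,q))) | (exists x. ~L(x))
Finally move all quantifiers to the prefix:
  forall q. exists u. exists x. (T(q,q) & ~T(u,q) | ~L(x))
The prefix is forall q exists u exists x: 1 universal, 2 existential.

2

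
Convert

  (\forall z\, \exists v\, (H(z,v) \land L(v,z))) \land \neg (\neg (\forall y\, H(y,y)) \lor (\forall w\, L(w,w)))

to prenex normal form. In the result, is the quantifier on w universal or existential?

existential

Drive negations inward (¬∀x A ≡ ∃x ¬A, ¬∃x A ≡ ∀x ¬A, De Morgan for ∧/∨):
  (\forall z\, \exists v\, (H(z,v) \land L(v,z))) \land (\forall y\, H(y,y)) \land (\exists w\, \neg L(w,w))
Extract every quantifier outward, since the variables are now distinct and don't occur free across branches:
  \forall z\, \exists v\, \forall y\, \exists w\, (H(z,v) \land L(v,z) \land H(y,y) \land \neg L(w,w))
The quantifier \forall w sits under an odd number of negations, so it flips to \exists w.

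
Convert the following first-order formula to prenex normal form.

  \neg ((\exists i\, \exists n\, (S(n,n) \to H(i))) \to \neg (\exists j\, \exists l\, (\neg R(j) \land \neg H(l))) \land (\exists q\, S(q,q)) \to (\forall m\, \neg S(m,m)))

Eliminate → and ↔ using ¬ and ∨.
  \neg (\neg (\exists i\, \exists n\, (\neg S(n,n) \lor H(i))) \lor \neg (\neg (\exists j\, \exists l\, (\neg R(j) \land \neg H(l))) \land (\exists q\, S(q,q))) \lor (\forall m\, \neg S(m,m)))
Push ¬ through the quantifiers and connectives to reach negation normal form:
  (\exists i\, \exists n\, (\neg S(n,n) \lor H(i))) \land (\forall j\, \forall l\, (R(j) \lor H(l))) \land (\exists q\, S(q,q)) \land (\exists m\, S(m,m))
All bound variables are already distinct, so no renaming is needed.
Finally move all quantifiers to the prefix:
  \exists i\, \exists n\, \forall j\, \forall l\, \exists q\, \exists m\, ((\neg S(n,n) \lor H(i)) \land (R(j) \lor H(l)) \land S(q,q) \land S(m,m))

\exists i\, \exists n\, \forall j\, \forall l\, \exists q\, \exists m\, ((\neg S(n,n) \lor H(i)) \land (R(j) \lor H(l)) \land S(q,q) \land S(m,m))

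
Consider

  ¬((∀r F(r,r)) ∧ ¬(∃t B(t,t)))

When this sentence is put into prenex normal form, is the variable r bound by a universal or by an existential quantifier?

Drive negations inward (¬∀x A ≡ ∃x ¬A, ¬∃x A ≡ ∀x ¬A, De Morgan for ∧/∨):
  (∃r ¬F(r,r)) ∨ (∃t B(t,t))
All bound variables are already distinct, so no renaming is needed.
Finally move all quantifiers to the prefix:
  ∃r ∃t (¬F(r,r) ∨ B(t,t))
The quantifier ∀r sits under an odd number of negations, so it flips to ∃r.

existential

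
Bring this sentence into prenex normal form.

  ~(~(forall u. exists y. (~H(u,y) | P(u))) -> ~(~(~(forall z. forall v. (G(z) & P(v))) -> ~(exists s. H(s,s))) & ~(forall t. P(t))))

First replace A → B with ¬A ∨ B.
  ~(~~(forall u. exists y. (~H(u,y) | P(u))) | ~(~(~~(forall z. forall v. (G(z) & P(v))) | ~(exists s. H(s,s))) & ~(forall t. P(t))))
Drive negations inward (¬∀x A ≡ ∃x ¬A, ¬∃x A ≡ ∀x ¬A, De Morgan for ∧/∨):
  (exists u. forall y. (H(u,y) & ~P(u))) & (exists z. exists v. (~G(z) | ~P(v))) & (exists s. H(s,s)) & (exists t. ~P(t))
Extract every quantifier outward, since the variables are now distinct and don't occur free across branches:
  exists u. forall y. exists z. exists v. exists s. exists t. (H(u,y) & ~P(u) & (~G(z) | ~P(v)) & H(s,s) & ~P(t))

exists u. forall y. exists z. exists v. exists s. exists t. (H(u,y) & ~P(u) & (~G(z) | ~P(v)) & H(s,s) & ~P(t))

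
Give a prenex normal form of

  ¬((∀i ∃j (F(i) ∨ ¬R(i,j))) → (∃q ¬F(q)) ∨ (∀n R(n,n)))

Eliminate → and ↔ using ¬ and ∨.
  ¬(¬(∀i ∃j (F(i) ∨ ¬R(i,j))) ∨ (∃q ¬F(q)) ∨ (∀n R(n,n)))
Drive negations inward (¬∀x A ≡ ∃x ¬A, ¬∃x A ≡ ∀x ¬A, De Morgan for ∧/∨):
  (∀i ∃j (F(i) ∨ ¬R(i,j))) ∧ (∀q F(q)) ∧ (∃n ¬R(n,n))
All bound variables are already distinct, so no renaming is needed.
Pull the quantifiers to the front (each side's bound variable is not free in the other side):
  ∀i ∃j ∀q ∃n ((F(i) ∨ ¬R(i,j)) ∧ F(q) ∧ ¬R(n,n))

∀i ∃j ∀q ∃n ((F(i) ∨ ¬R(i,j)) ∧ F(q) ∧ ¬R(n,n))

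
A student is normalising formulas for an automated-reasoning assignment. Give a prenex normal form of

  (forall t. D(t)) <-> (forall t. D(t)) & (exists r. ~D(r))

exists t. forall w1. exists r. exists w. forall x1. forall y1. ((~D(t) | D(w1) & ~D(r)) & (~D(w) | D(x1) | D(y1)))

Eliminate → and ↔ using ¬ and ∨; A ↔ B as (¬A ∨ B) ∧ (¬B ∨ A).
  (~(forall t. D(t)) | (forall t. D(t)) & (exists r. ~D(r))) & (~((forall t. D(t)) & (exists r. ~D(r))) | (forall t. D(t)))
Push ¬ through the quantifiers and connectives to reach negation normal form:
  ((exists t. ~D(t)) | (forall t. D(t)) & (exists r. ~D(r))) & ((exists t. ~D(t)) | (forall r. D(r)) | (forall t. D(t)))
Standardize variables apart so no two quantifiers bind the same name: t↦w1, t↦w, r↦x1, t↦y1.
  ((exists t. ~D(t)) | (forall w1. D(w1)) & (exists r. ~D(r))) & ((exists w. ~D(w)) | (forall x1. D(x1)) | (forall y1. D(y1)))
Pull the quantifiers to the front (each side's bound variable is not free in the other side):
  exists t. forall w1. exists r. exists w. forall x1. forall y1. ((~D(t) | D(w1) & ~D(r)) & (~D(w) | D(x1) | D(y1)))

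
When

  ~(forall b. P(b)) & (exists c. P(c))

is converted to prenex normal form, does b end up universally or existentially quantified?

Push ¬ through the quantifiers and connectives to reach negation normal form:
  (exists b. ~P(b)) & (exists c. P(c))
All bound variables are already distinct, so no renaming is needed.
Extract every quantifier outward, since the variables are now distinct and don't occur free across branches:
  exists b. exists c. (~P(b) & P(c))
The quantifier forall b sits under an odd number of negations, so it flips to exists b.

existential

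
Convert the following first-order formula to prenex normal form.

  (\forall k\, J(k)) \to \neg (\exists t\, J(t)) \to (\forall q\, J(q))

Rewrite implications/biconditionals: A → B as ¬A ∨ B.
  \neg (\forall k\, J(k)) \lor \neg \neg (\exists t\, J(t)) \lor (\forall q\, J(q))
Move each ¬ inward, flipping quantifiers it crosses:
  (\exists k\, \neg J(k)) \lor (\exists t\, J(t)) \lor (\forall q\, J(q))
Pull the quantifiers to the front (each side's bound variable is not free in the other side):
  \exists k\, \exists t\, \forall q\, (\neg J(k) \lor J(t) \lor J(q))

\exists k\, \exists t\, \forall q\, (\neg J(k) \lor J(t) \lor J(q))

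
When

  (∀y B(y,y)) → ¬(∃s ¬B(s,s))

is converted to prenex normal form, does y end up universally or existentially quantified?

Rewrite implications/biconditionals: A → B as ¬A ∨ B.
  ¬(∀y B(y,y)) ∨ ¬(∃s ¬B(s,s))
Drive negations inward (¬∀x A ≡ ∃x ¬A, ¬∃x A ≡ ∀x ¬A, De Morgan for ∧/∨):
  (∃y ¬B(y,y)) ∨ (∀s B(s,s))
All bound variables are already distinct, so no renaming is needed.
Extract every quantifier outward, since the variables are now distinct and don't occur free across branches:
  ∃y ∀s (¬B(y,y) ∨ B(s,s))
The quantifier ∀y sits under an odd number of negations (counting the antecedent side of each →), so it flips to ∃y.

existential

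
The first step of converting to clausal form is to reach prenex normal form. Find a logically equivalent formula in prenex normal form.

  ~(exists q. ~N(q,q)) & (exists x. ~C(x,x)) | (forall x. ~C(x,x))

forall q. exists x. forall z. (N(q,q) & ~C(x,x) | ~C(z,z))

Push ¬ through the quantifiers and connectives to reach negation normal form:
  (forall q. N(q,q)) & (exists x. ~C(x,x)) | (forall x. ~C(x,x))
Standardize variables apart so no two quantifiers bind the same name: x↦z.
  (forall q. N(q,q)) & (exists x. ~C(x,x)) | (forall z. ~C(z,z))
Pull the quantifiers to the front (each side's bound variable is not free in the other side):
  forall q. exists x. forall z. (N(q,q) & ~C(x,x) | ~C(z,z))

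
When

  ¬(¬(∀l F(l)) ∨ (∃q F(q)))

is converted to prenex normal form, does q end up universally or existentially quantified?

universal

Push ¬ through the quantifiers and connectives to reach negation normal form:
  (∀l F(l)) ∧ (∀q ¬F(q))
All bound variables are already distinct, so no renaming is needed.
Finally move all quantifiers to the prefix:
  ∀l ∀q (F(l) ∧ ¬F(q))
The quantifier ∃q sits under an odd number of negations, so it flips to ∀q.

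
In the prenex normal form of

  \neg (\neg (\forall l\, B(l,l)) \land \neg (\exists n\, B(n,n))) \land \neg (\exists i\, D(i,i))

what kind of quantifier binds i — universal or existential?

Drive negations inward (¬∀x A ≡ ∃x ¬A, ¬∃x A ≡ ∀x ¬A, De Morgan for ∧/∨):
  ((\forall l\, B(l,l)) \lor (\exists n\, B(n,n))) \land (\forall i\, \neg D(i,i))
All bound variables are already distinct, so no renaming is needed.
Finally move all quantifiers to the prefix:
  \forall l\, \exists n\, \forall i\, ((B(l,l) \lor B(n,n)) \land \neg D(i,i))
The quantifier \exists i sits under an odd number of negations, so it flips to \forall i.

universal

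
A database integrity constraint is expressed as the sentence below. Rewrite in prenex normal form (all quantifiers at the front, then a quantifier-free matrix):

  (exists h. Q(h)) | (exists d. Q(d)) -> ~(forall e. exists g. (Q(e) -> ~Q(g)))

First replace A → B with ¬A ∨ B.
  ~((exists h. Q(h)) | (exists d. Q(d))) | ~(forall e. exists g. (~Q(e) | ~Q(g)))
Move each ¬ inward, flipping quantifiers it crosses:
  (forall h. ~Q(h)) & (forall d. ~Q(d)) | (exists e. forall g. (Q(e) & Q(g)))
All bound variables are already distinct, so no renaming is needed.
Extract every quantifier outward, since the variables are now distinct and don't occur free across branches:
  forall h. forall d. exists e. forall g. (~Q(h) & ~Q(d) | Q(e) & Q(g))

forall h. forall d. exists e. forall g. (~Q(h) & ~Q(d) | Q(e) & Q(g))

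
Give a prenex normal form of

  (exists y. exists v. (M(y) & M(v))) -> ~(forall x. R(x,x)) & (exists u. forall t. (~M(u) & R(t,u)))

forall y. forall v. exists x. exists u. forall t. (~M(y) | ~M(v) | ~R(x,x) & ~M(u) & R(t,u))

Rewrite implications/biconditionals: A → B as ¬A ∨ B.
  ~(exists y. exists v. (M(y) & M(v))) | ~(forall x. R(x,x)) & (exists u. forall t. (~M(u) & R(t,u)))
Push ¬ through the quantifiers and connectives to reach negation normal form:
  (forall y. forall v. (~M(y) | ~M(v))) | (exists x. ~R(x,x)) & (exists u. forall t. (~M(u) & R(t,u)))
Finally move all quantifiers to the prefix:
  forall y. forall v. exists x. exists u. forall t. (~M(y) | ~M(v) | ~R(x,x) & ~M(u) & R(t,u))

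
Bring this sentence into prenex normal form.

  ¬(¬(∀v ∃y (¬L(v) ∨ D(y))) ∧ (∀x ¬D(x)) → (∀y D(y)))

First replace A → B with ¬A ∨ B.
  ¬(¬(¬(∀v ∃y (¬L(v) ∨ D(y))) ∧ (∀x ¬D(x))) ∨ (∀y D(y)))
Drive negations inward (¬∀x A ≡ ∃x ¬A, ¬∃x A ≡ ∀x ¬A, De Morgan for ∧/∨):
  (∃v ∀y (L(v) ∧ ¬D(y))) ∧ (∀x ¬D(x)) ∧ (∃y ¬D(y))
Standardize variables apart so no two quantifiers bind the same name: y↦y1.
  (∃v ∀y (L(v) ∧ ¬D(y))) ∧ (∀x ¬D(x)) ∧ (∃y1 ¬D(y1))
Finally move all quantifiers to the prefix:
  ∃v ∀y ∀x ∃y1 (L(v) ∧ ¬D(y) ∧ ¬D(x) ∧ ¬D(y1))

∃v ∀y ∀x ∃y1 (L(v) ∧ ¬D(y) ∧ ¬D(x) ∧ ¬D(y1))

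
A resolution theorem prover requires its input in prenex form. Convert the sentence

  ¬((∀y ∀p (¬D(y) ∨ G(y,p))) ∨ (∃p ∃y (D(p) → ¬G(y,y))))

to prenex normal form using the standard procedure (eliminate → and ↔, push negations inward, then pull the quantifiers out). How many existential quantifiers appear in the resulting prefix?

Eliminate → and ↔ using ¬ and ∨.
  ¬((∀y ∀p (¬D(y) ∨ G(y,p))) ∨ (∃p ∃y (¬D(p) ∨ ¬G(y,y))))
Push ¬ through the quantifiers and connectives to reach negation normal form:
  (∃y ∃p (D(y) ∧ ¬G(y,p))) ∧ (∀p ∀y (D(p) ∧ G(y,y)))
Standardize variables apart so no two quantifiers bind the same name: p↦v, y↦w.
  (∃y ∃p (D(y) ∧ ¬G(y,p))) ∧ (∀v ∀w (D(v) ∧ G(w,w)))
Extract every quantifier outward, since the variables are now distinct and don't occur free across branches:
  ∃y ∃p ∀v ∀w (D(y) ∧ ¬G(y,p) ∧ D(v) ∧ G(w,w))
The prefix is ∃y ∃p ∀v ∀w: 2 universal, 2 existential.

2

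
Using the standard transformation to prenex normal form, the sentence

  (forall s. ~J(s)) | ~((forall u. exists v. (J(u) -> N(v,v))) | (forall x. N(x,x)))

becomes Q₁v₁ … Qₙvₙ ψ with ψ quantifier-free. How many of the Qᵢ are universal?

Eliminate → and ↔ using ¬ and ∨.
  (forall s. ~J(s)) | ~((forall u. exists v. (~J(u) | N(v,v))) | (forall x. N(x,x)))
Drive negations inward (¬∀x A ≡ ∃x ¬A, ¬∃x A ≡ ∀x ¬A, De Morgan for ∧/∨):
  (forall s. ~J(s)) | (exists u. forall v. (J(u) & ~N(v,v))) & (exists x. ~N(x,x))
Finally move all quantifiers to the prefix:
  forall s. exists u. forall v. exists x. (~J(s) | J(u) & ~N(v,v) & ~N(x,x))
The prefix is forall s exists u forall v exists x: 2 universal, 2 existential.

2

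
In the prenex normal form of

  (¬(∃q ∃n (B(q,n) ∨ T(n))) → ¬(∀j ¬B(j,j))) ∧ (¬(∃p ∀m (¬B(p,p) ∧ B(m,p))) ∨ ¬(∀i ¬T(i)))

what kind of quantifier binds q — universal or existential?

existential

Rewrite implications/biconditionals: A → B as ¬A ∨ B.
  (¬¬(∃q ∃n (B(q,n) ∨ T(n))) ∨ ¬(∀j ¬B(j,j))) ∧ (¬(∃p ∀m (¬B(p,p) ∧ B(m,p))) ∨ ¬(∀i ¬T(i)))
Push ¬ through the quantifiers and connectives to reach negation normal form:
  ((∃q ∃n (B(q,n) ∨ T(n))) ∨ (∃j B(j,j))) ∧ ((∀p ∃m (B(p,p) ∨ ¬B(m,p))) ∨ (∃i T(i)))
Pull the quantifiers to the front (each side's bound variable is not free in the other side):
  ∃q ∃n ∃j ∀p ∃m ∃i ((B(q,n) ∨ T(n) ∨ B(j,j)) ∧ (B(p,p) ∨ ¬B(m,p) ∨ T(i)))
The quantifier ∃q sits under an even number of negations (counting the antecedent side of each →), so it remains existential.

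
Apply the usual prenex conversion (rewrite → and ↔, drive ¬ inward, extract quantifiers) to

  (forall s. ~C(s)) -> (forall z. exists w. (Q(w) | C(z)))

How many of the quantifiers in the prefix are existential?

2

Rewrite implications/biconditionals: A → B as ¬A ∨ B.
  ~(forall s. ~C(s)) | (forall z. exists w. (Q(w) | C(z)))
Move each ¬ inward, flipping quantifiers it crosses:
  (exists s. C(s)) | (forall z. exists w. (Q(w) | C(z)))
All bound variables are already distinct, so no renaming is needed.
Extract every quantifier outward, since the variables are now distinct and don't occur free across branches:
  exists s. forall z. exists w. (C(s) | Q(w) | C(z))
The prefix is exists s forall z exists w: 1 universal, 2 existential.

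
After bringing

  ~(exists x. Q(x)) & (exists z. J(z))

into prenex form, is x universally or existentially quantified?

universal

Drive negations inward (¬∀x A ≡ ∃x ¬A, ¬∃x A ≡ ∀x ¬A, De Morgan for ∧/∨):
  (forall x. ~Q(x)) & (exists z. J(z))
Extract every quantifier outward, since the variables are now distinct and don't occur free across branches:
  forall x. exists z. (~Q(x) & J(z))
The quantifier exists x sits under an odd number of negations, so it flips to forall x.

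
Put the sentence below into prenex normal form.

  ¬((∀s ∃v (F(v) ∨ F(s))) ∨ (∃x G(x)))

∃s ∀v ∀x (¬F(v) ∧ ¬F(s) ∧ ¬G(x))

Push ¬ through the quantifiers and connectives to reach negation normal form:
  (∃s ∀v (¬F(v) ∧ ¬F(s))) ∧ (∀x ¬G(x))
All bound variables are already distinct, so no renaming is needed.
Extract every quantifier outward, since the variables are now distinct and don't occur free across branches:
  ∃s ∀v ∀x (¬F(v) ∧ ¬F(s) ∧ ¬G(x))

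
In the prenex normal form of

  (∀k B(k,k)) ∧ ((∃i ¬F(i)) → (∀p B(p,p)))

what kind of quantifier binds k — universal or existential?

universal

First replace A → B with ¬A ∨ B.
  (∀k B(k,k)) ∧ (¬(∃i ¬F(i)) ∨ (∀p B(p,p)))
Move each ¬ inward, flipping quantifiers it crosses:
  (∀k B(k,k)) ∧ ((∀i F(i)) ∨ (∀p B(p,p)))
All bound variables are already distinct, so no renaming is needed.
Finally move all quantifiers to the prefix:
  ∀k ∀i ∀p (B(k,k) ∧ (F(i) ∨ B(p,p)))
The quantifier ∀k sits under an even number of negations (counting the antecedent side of each →), so it remains universal.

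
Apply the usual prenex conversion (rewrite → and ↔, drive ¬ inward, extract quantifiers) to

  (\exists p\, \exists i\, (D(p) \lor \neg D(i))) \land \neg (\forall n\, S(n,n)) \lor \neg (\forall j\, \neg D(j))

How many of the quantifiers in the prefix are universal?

Move each ¬ inward, flipping quantifiers it crosses:
  (\exists p\, \exists i\, (D(p) \lor \neg D(i))) \land (\exists n\, \neg S(n,n)) \lor (\exists j\, D(j))
All bound variables are already distinct, so no renaming is needed.
Pull the quantifiers to the front (each side's bound variable is not free in the other side):
  \exists p\, \exists i\, \exists n\, \exists j\, ((D(p) \lor \neg D(i)) \land \neg S(n,n) \lor D(j))
The prefix is \exists p \exists i \exists n \exists j: 0 universal, 4 existential.

0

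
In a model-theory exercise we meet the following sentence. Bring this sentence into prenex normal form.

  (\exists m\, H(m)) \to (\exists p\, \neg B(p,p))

First replace A → B with ¬A ∨ B.
  \neg (\exists m\, H(m)) \lor (\exists p\, \neg B(p,p))
Move each ¬ inward, flipping quantifiers it crosses:
  (\forall m\, \neg H(m)) \lor (\exists p\, \neg B(p,p))
Finally move all quantifiers to the prefix:
  \forall m\, \exists p\, (\neg H(m) \lor \neg B(p,p))

\forall m\, \exists p\, (\neg H(m) \lor \neg B(p,p))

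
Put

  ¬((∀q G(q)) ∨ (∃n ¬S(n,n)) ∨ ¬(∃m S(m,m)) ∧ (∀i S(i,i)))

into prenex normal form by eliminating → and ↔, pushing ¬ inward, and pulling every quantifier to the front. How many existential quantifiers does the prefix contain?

3

Drive negations inward (¬∀x A ≡ ∃x ¬A, ¬∃x A ≡ ∀x ¬A, De Morgan for ∧/∨):
  (∃q ¬G(q)) ∧ (∀n S(n,n)) ∧ ((∃m S(m,m)) ∨ (∃i ¬S(i,i)))
Finally move all quantifiers to the prefix:
  ∃q ∀n ∃m ∃i (¬G(q) ∧ S(n,n) ∧ (S(m,m) ∨ ¬S(i,i)))
The prefix is ∃q ∀n ∃m ∃i: 1 universal, 3 existential.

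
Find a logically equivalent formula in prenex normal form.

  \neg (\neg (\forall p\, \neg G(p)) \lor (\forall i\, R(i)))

Drive negations inward (¬∀x A ≡ ∃x ¬A, ¬∃x A ≡ ∀x ¬A, De Morgan for ∧/∨):
  (\forall p\, \neg G(p)) \land (\exists i\, \neg R(i))
All bound variables are already distinct, so no renaming is needed.
Finally move all quantifiers to the prefix:
  \forall p\, \exists i\, (\neg G(p) \land \neg R(i))

\forall p\, \exists i\, (\neg G(p) \land \neg R(i))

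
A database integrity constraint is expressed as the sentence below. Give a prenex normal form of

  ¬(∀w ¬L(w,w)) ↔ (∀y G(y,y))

Eliminate → and ↔ using ¬ and ∨; A ↔ B as (¬A ∨ B) ∧ (¬B ∨ A).
  (¬¬(∀w ¬L(w,w)) ∨ (∀y G(y,y))) ∧ (¬(∀y G(y,y)) ∨ ¬(∀w ¬L(w,w)))
Push ¬ through the quantifiers and connectives to reach negation normal form:
  ((∀w ¬L(w,w)) ∨ (∀y G(y,y))) ∧ ((∃y ¬G(y,y)) ∨ (∃w L(w,w)))
Give each quantifier a distinct variable: y↦w1, w↦z1.
  ((∀w ¬L(w,w)) ∨ (∀y G(y,y))) ∧ ((∃w1 ¬G(w1,w1)) ∨ (∃z1 L(z1,z1)))
Extract every quantifier outward, since the variables are now distinct and don't occur free across branches:
  ∀w ∀y ∃w1 ∃z1 ((¬L(w,w) ∨ G(y,y)) ∧ (¬G(w1,w1) ∨ L(z1,z1)))

∀w ∀y ∃w1 ∃z1 ((¬L(w,w) ∨ G(y,y)) ∧ (¬G(w1,w1) ∨ L(z1,z1)))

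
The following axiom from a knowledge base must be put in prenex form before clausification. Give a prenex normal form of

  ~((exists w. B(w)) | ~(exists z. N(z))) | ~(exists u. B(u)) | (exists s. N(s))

forall w. exists z. forall u. exists s. (~B(w) & N(z) | ~B(u) | N(s))

Drive negations inward (¬∀x A ≡ ∃x ¬A, ¬∃x A ≡ ∀x ¬A, De Morgan for ∧/∨):
  (forall w. ~B(w)) & (exists z. N(z)) | (forall u. ~B(u)) | (exists s. N(s))
Finally move all quantifiers to the prefix:
  forall w. exists z. forall u. exists s. (~B(w) & N(z) | ~B(u) | N(s))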